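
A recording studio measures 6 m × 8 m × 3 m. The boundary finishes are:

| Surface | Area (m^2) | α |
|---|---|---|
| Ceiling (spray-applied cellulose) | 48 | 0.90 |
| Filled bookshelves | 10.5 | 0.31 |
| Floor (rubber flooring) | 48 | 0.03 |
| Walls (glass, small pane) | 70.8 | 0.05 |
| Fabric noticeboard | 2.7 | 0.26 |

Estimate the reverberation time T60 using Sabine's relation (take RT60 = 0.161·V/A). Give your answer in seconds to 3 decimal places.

Summing Sᵢαᵢ: 43.200 + 3.255 + 1.440 + 3.540 + 0.702 → A = 52.137 sabins.
V = 6·8·3 = 144 m³.
RT60 = 0.161 · V / A = 0.161 × 144 / 52.137 = 0.445 s.

0.445 sec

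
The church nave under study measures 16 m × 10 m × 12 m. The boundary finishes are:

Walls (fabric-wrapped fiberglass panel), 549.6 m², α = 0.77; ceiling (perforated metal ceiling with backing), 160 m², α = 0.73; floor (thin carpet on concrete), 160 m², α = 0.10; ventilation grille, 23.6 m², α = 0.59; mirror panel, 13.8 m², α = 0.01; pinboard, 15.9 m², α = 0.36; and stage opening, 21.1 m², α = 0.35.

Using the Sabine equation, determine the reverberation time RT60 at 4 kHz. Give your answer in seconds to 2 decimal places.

Total absorption A = 549.6*0.77 + 160*0.73 + 160*0.10 + 23.6*0.59 + 13.8*0.01 + 15.9*0.36 + 21.1*0.35
  = 423.192 + 116.800 + 16.000 + 13.924 + 0.138 + 5.724 + 7.385 = 583.163 m² sabins.
V = 16·10·12 = 1920 m³.
Sabine: RT60 = 0.161 × 1920 / 583.163 = 0.53 s.

0.53 seconds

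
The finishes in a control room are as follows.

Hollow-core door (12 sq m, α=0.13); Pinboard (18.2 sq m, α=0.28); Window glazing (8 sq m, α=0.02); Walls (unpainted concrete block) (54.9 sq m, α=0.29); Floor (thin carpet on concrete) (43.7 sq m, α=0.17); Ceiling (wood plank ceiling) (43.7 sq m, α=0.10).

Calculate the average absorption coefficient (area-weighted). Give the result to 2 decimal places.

Total surface area S = 180.5 sq m.
A = 12×0.13 + 18.2×0.28 + 8×0.02 + 54.9×0.29 + 43.7×0.17 + 43.7×0.10 = 34.536 sabins.
ᾱ = A/S = 0.19.

0.19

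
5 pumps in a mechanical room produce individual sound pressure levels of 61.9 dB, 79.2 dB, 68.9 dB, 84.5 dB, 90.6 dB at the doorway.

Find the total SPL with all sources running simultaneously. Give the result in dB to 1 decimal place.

91.8 dB

Σ 10^(Lᵢ/10) = 1.522e+09.
L_total = 10·log₁₀(1.522e+09) = 91.8 dB.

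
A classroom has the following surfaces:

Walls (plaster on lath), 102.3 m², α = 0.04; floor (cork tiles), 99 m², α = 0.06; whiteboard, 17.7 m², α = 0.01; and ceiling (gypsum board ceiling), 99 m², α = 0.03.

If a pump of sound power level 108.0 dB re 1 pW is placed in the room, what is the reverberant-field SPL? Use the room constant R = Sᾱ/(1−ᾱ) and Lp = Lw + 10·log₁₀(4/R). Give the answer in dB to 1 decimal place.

Σ(Sᵢαᵢ) = 102.3·0.04 + 99·0.06 + 17.7·0.01 + 99·0.03 = 13.179; total area S = 318.0 m².
ᾱ = 0.0414, so room constant R = A/(1−ᾱ) = 13.748 m².
Lp = 108.0 + 10·log₁₀(4/13.748) = 108.0 + (-5.36) = 102.6 dB.

102.6 dB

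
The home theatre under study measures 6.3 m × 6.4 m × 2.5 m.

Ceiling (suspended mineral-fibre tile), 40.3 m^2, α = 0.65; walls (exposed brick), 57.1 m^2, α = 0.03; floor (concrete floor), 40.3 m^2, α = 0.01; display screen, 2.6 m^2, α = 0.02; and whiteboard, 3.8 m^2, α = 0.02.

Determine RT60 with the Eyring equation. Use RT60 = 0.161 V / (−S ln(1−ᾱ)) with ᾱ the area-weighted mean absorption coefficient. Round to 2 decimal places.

0.51 seconds

S = Σ Sᵢ = 144.1 m^2.
Σ(Sᵢαᵢ) = 40.3×0.65 + 57.1×0.03 + 40.3×0.01 + 2.6×0.02 + 3.8×0.02 = 28.439.
Mean coefficient ᾱ = A/S = 0.1974.
Eyring denominator: −S ln(1−ᾱ) = 31.687.
V = 6.3 × 6.4 × 2.5 = 100.8 m³.
RT60 = 0.161 × 100.8 / 31.687 = 0.51 s.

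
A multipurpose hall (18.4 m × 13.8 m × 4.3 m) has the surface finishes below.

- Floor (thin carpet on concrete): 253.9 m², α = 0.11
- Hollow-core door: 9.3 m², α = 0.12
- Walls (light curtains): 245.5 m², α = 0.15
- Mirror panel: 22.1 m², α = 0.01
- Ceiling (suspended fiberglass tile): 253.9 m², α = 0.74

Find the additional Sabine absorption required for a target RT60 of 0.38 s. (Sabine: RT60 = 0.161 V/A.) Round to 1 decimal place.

208.6 sabins

Summing Sᵢαᵢ: 27.929 + 1.116 + 36.825 + 0.221 + 187.886 → A₁ = 253.977 sabins.
Target A₂ = 0.161·1091.856/0.38 = 462.602 sabins (V = 1091.856 m³).
Additional absorption ΔA = 462.602 − 253.977 = 208.6 sabins.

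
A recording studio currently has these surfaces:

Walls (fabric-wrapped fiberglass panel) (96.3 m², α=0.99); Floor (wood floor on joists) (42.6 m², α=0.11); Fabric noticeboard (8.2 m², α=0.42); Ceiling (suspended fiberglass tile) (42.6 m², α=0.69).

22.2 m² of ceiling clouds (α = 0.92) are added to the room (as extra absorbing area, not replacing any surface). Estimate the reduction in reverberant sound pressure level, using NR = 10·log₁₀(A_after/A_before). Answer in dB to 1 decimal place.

Summing Sᵢαᵢ: 95.337 + 4.686 + 3.444 + 29.394 → A_before = 132.861 sabins.
Treatment contributes 22.2·0.92 = 20.424 sabins.
New total A_after = 153.285 sabins.
NR = 10·log₁₀(153.285/132.861) = 0.6 dB.

0.6 dB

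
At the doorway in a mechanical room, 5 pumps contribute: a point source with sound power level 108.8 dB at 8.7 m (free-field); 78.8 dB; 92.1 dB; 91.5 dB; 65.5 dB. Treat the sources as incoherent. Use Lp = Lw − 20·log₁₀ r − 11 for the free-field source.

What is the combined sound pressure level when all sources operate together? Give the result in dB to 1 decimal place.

95.0 dB

Source at 8.7 m: Lp = 108.8 − 20·log₁₀(8.7) − 11 = 79.0 dB.
Σ 10^(Lᵢ/10) = 3.193e+09.
Back to dB: 10·log₁₀ Σ = 95.0 dB.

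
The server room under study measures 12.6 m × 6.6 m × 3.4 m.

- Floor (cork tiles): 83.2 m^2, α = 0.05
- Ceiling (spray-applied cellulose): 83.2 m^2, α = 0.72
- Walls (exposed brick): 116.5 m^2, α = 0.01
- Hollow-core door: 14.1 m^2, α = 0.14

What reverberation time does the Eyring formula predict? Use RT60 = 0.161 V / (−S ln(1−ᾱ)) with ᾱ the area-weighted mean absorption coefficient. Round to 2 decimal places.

0.60 seconds

S = Σ Sᵢ = 297.0 m^2.
Absorption A = 83.2×0.05 + 83.2×0.72 + 116.5×0.01 + 14.1×0.14 = 67.203 sabins.
Mean coefficient ᾱ = A/S = 0.2263.
Eyring denominator: −S ln(1−ᾱ) = 76.202.
V = 12.6 × 6.6 × 3.4 = 282.744 m³.
T = 0.161·V/[−S·ln(1−ᾱ)] = 0.161·282.744/76.202 = 0.60 s.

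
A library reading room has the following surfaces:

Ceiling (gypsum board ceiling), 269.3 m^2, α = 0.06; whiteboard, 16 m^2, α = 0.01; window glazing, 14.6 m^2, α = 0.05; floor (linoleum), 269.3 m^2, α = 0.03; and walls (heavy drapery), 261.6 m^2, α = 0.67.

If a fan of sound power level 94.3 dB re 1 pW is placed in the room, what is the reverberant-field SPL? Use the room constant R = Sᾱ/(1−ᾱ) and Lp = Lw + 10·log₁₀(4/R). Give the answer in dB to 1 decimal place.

76.1 dB

A = 200.399 sabins; S = 830.8 m^2.
ᾱ = 200.399/830.8 = 0.2412; R = Sᾱ/(1−ᾱ) = 200.399/(1−0.2412) = 264.100 m^2.
Lp = Lw + 10 log₁₀(4/R) = 94.3 -18.20 = 76.1 dB.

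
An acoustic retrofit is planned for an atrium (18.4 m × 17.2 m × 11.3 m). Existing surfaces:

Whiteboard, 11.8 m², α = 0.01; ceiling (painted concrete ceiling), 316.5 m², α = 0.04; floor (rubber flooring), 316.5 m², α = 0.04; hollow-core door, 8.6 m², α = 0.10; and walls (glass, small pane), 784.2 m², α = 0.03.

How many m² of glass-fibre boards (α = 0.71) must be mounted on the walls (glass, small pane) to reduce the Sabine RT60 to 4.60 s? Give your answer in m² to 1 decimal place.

A₁ = Σ Sᵢαᵢ = 11.8×0.01 + 316.5×0.04 + 316.5×0.04 + 8.6×0.10 + 784.2×0.03 = 49.824 sabins.
V = 3576.224 m³. Target absorption A₂ = 0.161 × 3576.224 / 4.60 = 125.168 sabins.
Absorption to add: 125.168 − 49.824 = 75.344 sabins.
Each m² of panel replacing the walls (glass, small pane) adds (0.71 − 0.03) = 0.68 sabins.
Panel area = 75.344 / 0.68 = 110.8 m².

110.8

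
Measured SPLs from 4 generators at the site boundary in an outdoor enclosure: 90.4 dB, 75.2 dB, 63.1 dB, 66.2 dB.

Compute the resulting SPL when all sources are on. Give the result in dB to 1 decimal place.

90.6 dB

Σ 10^(Lᵢ/10) = 1.136e+09.
L_total = 10·log₁₀(1.136e+09) = 90.6 dB.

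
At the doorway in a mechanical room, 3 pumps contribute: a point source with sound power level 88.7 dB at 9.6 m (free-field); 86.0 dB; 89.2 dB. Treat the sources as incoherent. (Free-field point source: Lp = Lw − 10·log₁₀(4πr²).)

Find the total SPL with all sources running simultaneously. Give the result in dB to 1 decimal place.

90.9 dB

Source at 9.6 m: Lp = 88.7 − 10·log₁₀(4π·9.6²) = 88.7 − 10·log₁₀(1158.117) = 58.1 dB.
Σ 10^(Lᵢ/10) = 1.231e+09.
L_total = 10·log₁₀(1.231e+09) = 90.9 dB.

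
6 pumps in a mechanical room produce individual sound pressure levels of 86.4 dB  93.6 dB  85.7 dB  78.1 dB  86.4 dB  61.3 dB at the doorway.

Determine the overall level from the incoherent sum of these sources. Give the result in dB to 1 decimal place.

95.6 dB

Sum in the linear (power) domain: Σ 10^(Lᵢ/10) = 10^(86.4/10) + 10^(93.6/10) + 10^(85.7/10) + 10^(78.1/10) + 10^(86.4/10) + 10^(61.3/10) = 3.601e+09.
Back to dB: 10·log₁₀ Σ = 95.6 dB.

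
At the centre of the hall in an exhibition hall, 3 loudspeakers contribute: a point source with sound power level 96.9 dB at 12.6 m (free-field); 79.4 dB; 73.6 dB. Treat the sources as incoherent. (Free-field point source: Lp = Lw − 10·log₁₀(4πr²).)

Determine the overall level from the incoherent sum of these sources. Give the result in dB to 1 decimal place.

Source at 12.6 m: Lp = 96.9 − 10·log₁₀(4π·12.6²) = 96.9 − 10·log₁₀(1995.037) = 63.9 dB.
Converting to relative power and adding: 10^(63.9/10) + 10^(79.4/10) + 10^(73.6/10) = 1.125e+08.
Back to dB: 10·log₁₀ Σ = 80.5 dB.

80.5 dB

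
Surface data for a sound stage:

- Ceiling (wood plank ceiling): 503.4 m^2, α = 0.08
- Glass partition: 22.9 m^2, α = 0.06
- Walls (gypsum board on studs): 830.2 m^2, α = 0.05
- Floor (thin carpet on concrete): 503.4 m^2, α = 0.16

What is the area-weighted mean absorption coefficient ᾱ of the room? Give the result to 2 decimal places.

Total surface area S = 1859.9 m^2.
A = 503.4*0.08 + 22.9*0.06 + 830.2*0.05 + 503.4*0.16 = 163.700 sabins.
ᾱ = A/S = 0.09.

0.09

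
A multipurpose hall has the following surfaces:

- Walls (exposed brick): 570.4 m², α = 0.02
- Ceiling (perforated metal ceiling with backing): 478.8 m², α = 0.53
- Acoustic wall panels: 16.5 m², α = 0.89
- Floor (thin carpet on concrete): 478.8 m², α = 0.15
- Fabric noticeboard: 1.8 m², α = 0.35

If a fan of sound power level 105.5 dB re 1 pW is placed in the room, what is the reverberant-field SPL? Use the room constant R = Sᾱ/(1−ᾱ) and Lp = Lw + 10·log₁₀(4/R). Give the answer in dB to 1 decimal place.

84.9 dB

Σ(Sᵢαᵢ) = 570.4·0.02 + 478.8·0.53 + 16.5·0.89 + 478.8·0.15 + 1.8·0.35 = 352.307; total area S = 1546.3 m².
ᾱ = 0.2278, so room constant R = A/(1−ᾱ) = 456.238 m².
Lp = Lw + 10 log₁₀(4/R) = 105.5 -20.57 = 84.9 dB.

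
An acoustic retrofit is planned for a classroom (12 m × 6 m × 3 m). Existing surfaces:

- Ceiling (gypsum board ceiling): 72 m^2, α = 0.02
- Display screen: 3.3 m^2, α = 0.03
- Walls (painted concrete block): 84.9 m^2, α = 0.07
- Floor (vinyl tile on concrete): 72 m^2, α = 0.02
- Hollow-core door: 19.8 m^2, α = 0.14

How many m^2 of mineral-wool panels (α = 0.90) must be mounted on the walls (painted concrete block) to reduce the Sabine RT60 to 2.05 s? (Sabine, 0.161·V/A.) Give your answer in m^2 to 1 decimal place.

6.3

Equivalent absorption area: A₁ = 72*0.02 + 3.3*0.03 + 84.9*0.07 + 72*0.02 + 19.8*0.14 = 11.694 m^2.
V = 216 m³. Target absorption A₂ = 0.161 × 216 / 2.05 = 16.964 sabins.
ΔA needed = 16.964 − 11.694 = 5.270 sabins.
Each m^2 of panel replacing the walls (painted concrete block) adds (0.90 − 0.07) = 0.83 sabins.
Area = ΔA/Δα = 5.270/0.83 = 6.3 m^2.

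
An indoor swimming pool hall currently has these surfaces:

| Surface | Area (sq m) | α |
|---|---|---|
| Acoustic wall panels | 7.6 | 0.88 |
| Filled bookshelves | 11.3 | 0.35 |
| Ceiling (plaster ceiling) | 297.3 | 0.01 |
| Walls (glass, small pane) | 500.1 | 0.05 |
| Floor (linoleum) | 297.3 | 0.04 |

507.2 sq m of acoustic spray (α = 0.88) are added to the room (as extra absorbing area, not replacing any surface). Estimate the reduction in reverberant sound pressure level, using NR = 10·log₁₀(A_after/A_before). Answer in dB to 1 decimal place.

9.9 dB

Equivalent absorption area: A_before = 7.6*0.88 + 11.3*0.35 + 297.3*0.01 + 500.1*0.05 + 297.3*0.04 = 50.513 sq m.
Added absorption = 507.2 × 0.88 = 446.336 sabins.
A_after = 50.513 + 446.336 = 496.849 sabins.
NR = 10·log₁₀(496.849/50.513) = 9.9 dB.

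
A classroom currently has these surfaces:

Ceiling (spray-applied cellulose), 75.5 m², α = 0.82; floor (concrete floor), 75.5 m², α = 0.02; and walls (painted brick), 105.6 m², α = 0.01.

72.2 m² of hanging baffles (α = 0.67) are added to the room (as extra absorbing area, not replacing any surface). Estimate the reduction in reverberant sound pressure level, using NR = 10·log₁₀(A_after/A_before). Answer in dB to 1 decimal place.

A_before = Σ Sᵢαᵢ = 75.5·0.82 + 75.5·0.02 + 105.6·0.01 = 64.476 sabins.
Added absorption = 72.2 × 0.67 = 48.374 sabins.
A_after = 64.476 + 48.374 = 112.850 sabins.
NR = 10·log₁₀(112.850/64.476) = 2.4 dB.

2.4 dB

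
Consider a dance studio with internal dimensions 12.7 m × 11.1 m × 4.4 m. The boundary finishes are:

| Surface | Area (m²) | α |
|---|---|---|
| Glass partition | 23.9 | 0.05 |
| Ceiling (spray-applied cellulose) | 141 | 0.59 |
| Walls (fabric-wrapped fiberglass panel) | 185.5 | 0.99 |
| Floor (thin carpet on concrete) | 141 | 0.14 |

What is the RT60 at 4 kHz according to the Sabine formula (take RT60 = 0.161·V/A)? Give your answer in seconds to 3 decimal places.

Summing Sᵢαᵢ: 1.195 + 83.190 + 183.645 + 19.740 → A = 287.770 sabins.
V = 12.7·11.1·4.4 = 620.268 m³.
RT60 = 0.161 · V / A = 0.161 × 620.268 / 287.770 = 0.347 s.

0.347 seconds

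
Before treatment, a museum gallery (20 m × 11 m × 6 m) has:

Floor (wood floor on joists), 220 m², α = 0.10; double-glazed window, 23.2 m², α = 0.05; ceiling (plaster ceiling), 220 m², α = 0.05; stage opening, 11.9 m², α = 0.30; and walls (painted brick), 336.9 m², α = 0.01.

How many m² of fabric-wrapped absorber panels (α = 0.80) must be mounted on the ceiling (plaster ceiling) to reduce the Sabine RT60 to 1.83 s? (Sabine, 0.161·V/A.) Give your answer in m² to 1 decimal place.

100.0

Equivalent absorption area: A₁ = 220*0.10 + 23.2*0.05 + 220*0.05 + 11.9*0.30 + 336.9*0.01 = 41.099 m².
Required A₂ = 0.161·1320/1.83 = 116.131 sabins.
ΔA needed = 116.131 − 41.099 = 75.032 sabins.
Net gain per m²: Δα = 0.80 − 0.05 = 0.75.
Panel area = 75.032 / 0.75 = 100.0 m².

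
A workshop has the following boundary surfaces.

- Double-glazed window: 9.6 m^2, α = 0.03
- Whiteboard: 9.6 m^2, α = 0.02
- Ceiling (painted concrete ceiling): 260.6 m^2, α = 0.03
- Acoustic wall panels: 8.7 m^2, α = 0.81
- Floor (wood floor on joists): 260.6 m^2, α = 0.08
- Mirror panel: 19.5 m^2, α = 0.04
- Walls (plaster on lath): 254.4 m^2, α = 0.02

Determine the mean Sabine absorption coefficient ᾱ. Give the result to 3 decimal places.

Total surface area S = 823.0 m^2.
A = 9.6·0.03 + 9.6·0.02 + 260.6·0.03 + 8.7·0.81 + 260.6·0.08 + 19.5·0.04 + 254.4·0.02 = 42.061 sabins.
ᾱ = A/S = 0.051.

0.051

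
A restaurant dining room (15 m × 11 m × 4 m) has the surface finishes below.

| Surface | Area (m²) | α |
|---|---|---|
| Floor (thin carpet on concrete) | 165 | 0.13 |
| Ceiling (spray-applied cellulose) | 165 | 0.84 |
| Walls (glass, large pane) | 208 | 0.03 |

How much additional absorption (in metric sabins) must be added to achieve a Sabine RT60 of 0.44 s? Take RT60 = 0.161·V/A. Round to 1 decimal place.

Equivalent absorption area: A₁ = 165·0.13 + 165·0.84 + 208·0.03 = 166.290 m².
For T = 0.44 s, need A₂ = 0.161·V/T = 0.161·660/0.44 = 241.500 sabins.
ΔA = A₂ − A₁ = 241.500 − 166.290 = 75.2 sabins.

75.2 sabins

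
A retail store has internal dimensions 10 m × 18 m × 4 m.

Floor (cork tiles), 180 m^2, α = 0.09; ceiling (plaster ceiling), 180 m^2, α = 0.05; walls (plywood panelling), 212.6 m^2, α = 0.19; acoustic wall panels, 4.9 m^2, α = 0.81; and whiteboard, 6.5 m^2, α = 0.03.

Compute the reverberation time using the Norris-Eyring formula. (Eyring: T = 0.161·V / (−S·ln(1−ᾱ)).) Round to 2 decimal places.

1.56 s

Total surface area S = 180 + 180 + 212.6 + 4.9 + 6.5 = 584.0 m^2.
Σ(Sᵢαᵢ) = 180×0.09 + 180×0.05 + 212.6×0.19 + 4.9×0.81 + 6.5×0.03 = 69.758.
ᾱ = 69.758 / 584.0 = 0.1194.
−S·ln(1−ᾱ) = −584.0 × ln(1 − 0.1194) = 74.257.
V = 10 × 18 × 4 = 720 m³.
T = 0.161·V/[−S·ln(1−ᾱ)] = 0.161·720/74.257 = 1.56 s.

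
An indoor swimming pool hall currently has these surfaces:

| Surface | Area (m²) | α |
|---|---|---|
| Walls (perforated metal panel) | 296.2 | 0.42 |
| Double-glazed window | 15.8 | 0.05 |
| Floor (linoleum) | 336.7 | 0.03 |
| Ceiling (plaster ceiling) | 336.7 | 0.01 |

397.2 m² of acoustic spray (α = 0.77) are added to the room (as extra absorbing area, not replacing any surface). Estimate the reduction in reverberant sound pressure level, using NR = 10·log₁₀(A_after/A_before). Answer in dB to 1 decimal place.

5.1 dB

Summing Sᵢαᵢ: 124.404 + 0.790 + 10.101 + 3.367 → A_before = 138.662 sabins.
Treatment contributes 397.2·0.77 = 305.844 sabins.
New total A_after = 444.506 sabins.
NR = 10·log₁₀(444.506/138.662) = 5.1 dB.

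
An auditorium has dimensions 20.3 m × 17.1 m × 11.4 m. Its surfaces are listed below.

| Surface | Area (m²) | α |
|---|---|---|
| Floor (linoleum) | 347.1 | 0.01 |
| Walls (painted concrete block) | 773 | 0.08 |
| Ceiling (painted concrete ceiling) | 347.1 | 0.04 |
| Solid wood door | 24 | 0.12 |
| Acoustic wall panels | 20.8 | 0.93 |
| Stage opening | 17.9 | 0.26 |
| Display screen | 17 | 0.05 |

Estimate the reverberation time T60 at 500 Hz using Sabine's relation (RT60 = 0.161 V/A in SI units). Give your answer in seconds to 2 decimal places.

Summing Sᵢαᵢ: 3.471 + 61.840 + 13.884 + 2.880 + 19.344 + 4.654 + 0.850 → A = 106.923 sabins.
V = 20.3·17.1·11.4 = 3957.282 m³.
RT60 = 0.161 · V / A = 0.161 × 3957.282 / 106.923 = 5.96 s.

5.96 sec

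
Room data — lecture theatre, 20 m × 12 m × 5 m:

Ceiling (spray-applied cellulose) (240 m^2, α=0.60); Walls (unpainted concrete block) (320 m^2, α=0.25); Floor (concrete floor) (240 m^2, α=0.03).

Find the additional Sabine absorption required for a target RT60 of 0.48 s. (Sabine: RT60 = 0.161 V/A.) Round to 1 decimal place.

171.3 sabins

Total absorption A₁ = 240×0.60 + 320×0.25 + 240×0.03
  = 144.000 + 80.000 + 7.200 = 231.200 m^2 sabins.
For T = 0.48 s, need A₂ = 0.161·V/T = 0.161·1200/0.48 = 402.500 sabins.
Additional absorption ΔA = 402.500 − 231.200 = 171.3 sabins.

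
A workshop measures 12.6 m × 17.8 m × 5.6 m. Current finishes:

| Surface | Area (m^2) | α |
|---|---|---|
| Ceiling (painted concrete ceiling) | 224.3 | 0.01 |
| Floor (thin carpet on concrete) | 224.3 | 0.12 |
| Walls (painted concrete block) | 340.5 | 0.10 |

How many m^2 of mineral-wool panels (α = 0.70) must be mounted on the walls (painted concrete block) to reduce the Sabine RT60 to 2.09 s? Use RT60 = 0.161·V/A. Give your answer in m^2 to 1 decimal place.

55.9

Total absorption A₁ = 224.3*0.01 + 224.3*0.12 + 340.5*0.10
  = 2.243 + 26.916 + 34.050 = 63.209 m^2 sabins.
Required A₂ = 0.161·1255.968/2.09 = 96.752 sabins.
Absorption to add: 96.752 − 63.209 = 33.543 sabins.
Each m^2 of panel replacing the walls (painted concrete block) adds (0.70 − 0.10) = 0.60 sabins.
Area = ΔA/Δα = 33.543/0.60 = 55.9 m^2.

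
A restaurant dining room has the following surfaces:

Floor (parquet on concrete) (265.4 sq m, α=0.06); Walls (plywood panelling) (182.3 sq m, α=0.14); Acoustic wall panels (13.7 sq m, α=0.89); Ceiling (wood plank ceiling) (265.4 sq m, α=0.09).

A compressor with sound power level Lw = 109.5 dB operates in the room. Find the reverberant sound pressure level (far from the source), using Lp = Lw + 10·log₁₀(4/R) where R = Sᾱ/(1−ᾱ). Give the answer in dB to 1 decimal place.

A = 77.525 sabins; S = 726.8 sq m.
ᾱ = 0.1067, so room constant R = A/(1−ᾱ) = 86.785 sq m.
Lp = 109.5 + 10·log₁₀(4/86.785) = 109.5 + (-13.36) = 96.1 dB.

96.1 dB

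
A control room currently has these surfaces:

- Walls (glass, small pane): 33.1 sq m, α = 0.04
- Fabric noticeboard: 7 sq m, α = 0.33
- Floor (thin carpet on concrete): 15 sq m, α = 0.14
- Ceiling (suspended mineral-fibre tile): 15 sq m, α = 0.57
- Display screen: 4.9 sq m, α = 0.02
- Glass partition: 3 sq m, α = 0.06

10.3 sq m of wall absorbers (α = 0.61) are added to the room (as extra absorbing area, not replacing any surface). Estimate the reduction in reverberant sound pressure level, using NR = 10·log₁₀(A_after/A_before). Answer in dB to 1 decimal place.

1.6 dB

Equivalent absorption area: A_before = 33.1×0.04 + 7×0.33 + 15×0.14 + 15×0.57 + 4.9×0.02 + 3×0.06 = 14.562 sq m.
Added absorption = 10.3 × 0.61 = 6.283 sabins.
A_after = 14.562 + 6.283 = 20.845 sabins.
NR = 10·log₁₀(20.845/14.562) = 1.6 dB.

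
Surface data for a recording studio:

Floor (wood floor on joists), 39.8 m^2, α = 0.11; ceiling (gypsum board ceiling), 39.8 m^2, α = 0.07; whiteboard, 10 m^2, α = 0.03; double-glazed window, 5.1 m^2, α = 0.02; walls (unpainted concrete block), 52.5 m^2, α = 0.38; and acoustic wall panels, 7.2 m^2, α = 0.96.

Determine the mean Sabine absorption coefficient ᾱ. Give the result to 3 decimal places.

0.223

Total surface area S = 154.4 m^2.
Weighted sum Σ Sα = 34.428.
ᾱ = A/S = 0.223.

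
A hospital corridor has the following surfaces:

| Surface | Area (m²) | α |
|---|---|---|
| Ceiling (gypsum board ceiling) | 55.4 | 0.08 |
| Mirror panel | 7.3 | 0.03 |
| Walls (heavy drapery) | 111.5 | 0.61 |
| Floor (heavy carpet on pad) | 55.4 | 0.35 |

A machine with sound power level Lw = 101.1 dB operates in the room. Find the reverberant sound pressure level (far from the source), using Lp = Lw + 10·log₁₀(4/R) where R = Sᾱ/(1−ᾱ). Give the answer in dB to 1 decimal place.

85.3 dB

Σ(Sᵢαᵢ) = 55.4×0.08 + 7.3×0.03 + 111.5×0.61 + 55.4×0.35 = 92.056; total area S = 229.6 m².
ᾱ = 92.056/229.6 = 0.4009; R = Sᾱ/(1−ᾱ) = 92.056/(1−0.4009) = 153.657 m².
Lp = Lw + 10 log₁₀(4/R) = 101.1 -15.84 = 85.3 dB.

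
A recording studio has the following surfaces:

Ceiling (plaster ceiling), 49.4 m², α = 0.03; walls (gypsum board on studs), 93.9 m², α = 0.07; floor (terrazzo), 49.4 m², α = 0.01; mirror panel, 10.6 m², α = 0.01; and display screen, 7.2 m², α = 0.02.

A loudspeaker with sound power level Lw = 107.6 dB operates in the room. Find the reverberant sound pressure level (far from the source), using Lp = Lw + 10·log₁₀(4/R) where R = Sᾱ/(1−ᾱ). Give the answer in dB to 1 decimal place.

Σ(Sᵢαᵢ) = 49.4·0.03 + 93.9·0.07 + 49.4·0.01 + 10.6·0.01 + 7.2·0.02 = 8.799; total area S = 210.5 m².
ᾱ = 0.0418, so room constant R = A/(1−ᾱ) = 9.183 m².
Lp = 107.6 + 10·log₁₀(4/9.183) = 107.6 + (-3.61) = 104.0 dB.

104.0 dB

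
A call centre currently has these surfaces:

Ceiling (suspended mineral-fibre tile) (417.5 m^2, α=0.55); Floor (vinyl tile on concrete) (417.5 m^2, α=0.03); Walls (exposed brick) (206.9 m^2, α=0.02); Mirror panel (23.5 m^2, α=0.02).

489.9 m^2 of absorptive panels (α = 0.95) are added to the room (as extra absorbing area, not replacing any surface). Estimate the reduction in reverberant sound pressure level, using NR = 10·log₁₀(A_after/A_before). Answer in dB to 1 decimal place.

Summing Sᵢαᵢ: 229.625 + 12.525 + 4.138 + 0.470 → A_before = 246.758 sabins.
Treatment contributes 489.9·0.95 = 465.405 sabins.
New total A_after = 712.163 sabins.
Reduction = 10 log₁₀(A_after/A_before) = 10 log₁₀(2.8861) = 4.6 dB.

4.6 dB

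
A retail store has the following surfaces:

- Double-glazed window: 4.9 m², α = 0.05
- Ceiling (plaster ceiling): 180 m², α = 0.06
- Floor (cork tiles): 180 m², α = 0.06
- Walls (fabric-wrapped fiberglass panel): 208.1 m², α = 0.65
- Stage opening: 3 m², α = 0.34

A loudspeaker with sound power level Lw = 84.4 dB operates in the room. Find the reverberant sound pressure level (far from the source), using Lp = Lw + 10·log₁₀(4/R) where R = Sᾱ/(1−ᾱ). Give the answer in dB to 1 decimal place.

67.0 dB

Σ(Sᵢαᵢ) = 4.9×0.05 + 180×0.06 + 180×0.06 + 208.1×0.65 + 3×0.34 = 158.130; total area S = 576.0 m².
ᾱ = 158.130/576.0 = 0.2745; R = Sᾱ/(1−ᾱ) = 158.130/(1−0.2745) = 217.960 m².
Lp = 84.4 + 10·log₁₀(4/217.960) = 84.4 + (-17.36) = 67.0 dB.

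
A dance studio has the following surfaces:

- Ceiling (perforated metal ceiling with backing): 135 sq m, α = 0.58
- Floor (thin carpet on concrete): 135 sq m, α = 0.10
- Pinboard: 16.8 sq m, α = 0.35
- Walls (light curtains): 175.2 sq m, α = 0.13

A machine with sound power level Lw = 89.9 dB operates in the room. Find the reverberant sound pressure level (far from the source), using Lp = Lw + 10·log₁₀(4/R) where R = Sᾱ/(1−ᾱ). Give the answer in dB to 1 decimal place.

73.8 dB

A = 120.456 sabins; S = 462.0 sq m.
ᾱ = 120.456/462.0 = 0.2607; R = Sᾱ/(1−ᾱ) = 120.456/(1−0.2607) = 162.933 sq m.
Lp = Lw + 10 log₁₀(4/R) = 89.9 -16.10 = 73.8 dB.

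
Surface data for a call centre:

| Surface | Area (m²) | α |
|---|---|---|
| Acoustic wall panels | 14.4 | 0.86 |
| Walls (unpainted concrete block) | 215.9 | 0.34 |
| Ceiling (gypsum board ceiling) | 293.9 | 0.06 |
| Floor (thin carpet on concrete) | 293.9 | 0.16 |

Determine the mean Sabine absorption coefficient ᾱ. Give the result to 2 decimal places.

0.18

S = Σ Sᵢ = 14.4 + 215.9 + 293.9 + 293.9 = 818.1 m².
Σ(Sᵢαᵢ) = 14.4*0.86 + 215.9*0.34 + 293.9*0.06 + 293.9*0.16 = 150.448.
ᾱ = 150.448 / 818.1 = 0.18.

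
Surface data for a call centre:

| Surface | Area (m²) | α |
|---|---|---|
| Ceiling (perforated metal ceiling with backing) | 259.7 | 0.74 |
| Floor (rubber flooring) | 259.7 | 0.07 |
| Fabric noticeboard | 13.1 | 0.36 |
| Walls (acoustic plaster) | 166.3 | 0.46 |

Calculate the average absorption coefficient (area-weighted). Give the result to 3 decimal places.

Total surface area S = 698.8 m².
A = 259.7×0.74 + 259.7×0.07 + 13.1×0.36 + 166.3×0.46 = 291.571 sabins.
ᾱ = 291.571 / 698.8 = 0.417.

0.417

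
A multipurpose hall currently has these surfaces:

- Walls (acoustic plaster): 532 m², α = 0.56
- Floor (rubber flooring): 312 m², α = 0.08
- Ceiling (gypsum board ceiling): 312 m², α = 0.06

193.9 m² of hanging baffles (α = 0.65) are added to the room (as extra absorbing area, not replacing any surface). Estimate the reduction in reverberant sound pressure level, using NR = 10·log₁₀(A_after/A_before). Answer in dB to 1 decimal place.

Equivalent absorption area: A_before = 532×0.56 + 312×0.08 + 312×0.06 = 341.600 m².
Added absorption = 193.9 × 0.65 = 126.035 sabins.
A_after = 341.600 + 126.035 = 467.635 sabins.
NR = 10·log₁₀(467.635/341.600) = 1.4 dB.

1.4 dB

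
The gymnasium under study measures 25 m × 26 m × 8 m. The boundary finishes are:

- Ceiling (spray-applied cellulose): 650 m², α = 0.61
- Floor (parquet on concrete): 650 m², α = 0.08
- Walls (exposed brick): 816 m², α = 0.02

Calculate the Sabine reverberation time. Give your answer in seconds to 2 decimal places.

Total absorption A = 650*0.61 + 650*0.08 + 816*0.02
  = 396.500 + 52.000 + 16.320 = 464.820 m² sabins.
Volume V = 25 × 26 × 8 = 5200 m³.
RT60 = 0.161 · V / A = 0.161 × 5200 / 464.820 = 1.80 s.

1.80 s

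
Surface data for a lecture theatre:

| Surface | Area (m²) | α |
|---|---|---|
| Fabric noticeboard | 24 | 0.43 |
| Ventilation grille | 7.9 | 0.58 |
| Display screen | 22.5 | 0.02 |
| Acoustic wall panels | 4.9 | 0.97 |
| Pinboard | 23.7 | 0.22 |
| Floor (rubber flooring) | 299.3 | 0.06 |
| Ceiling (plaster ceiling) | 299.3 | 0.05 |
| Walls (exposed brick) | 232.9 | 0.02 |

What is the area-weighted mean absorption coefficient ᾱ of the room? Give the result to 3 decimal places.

0.069

Total surface area S = 914.5 m².
Weighted sum Σ Sα = 62.900.
ᾱ = 62.900 / 914.5 = 0.069.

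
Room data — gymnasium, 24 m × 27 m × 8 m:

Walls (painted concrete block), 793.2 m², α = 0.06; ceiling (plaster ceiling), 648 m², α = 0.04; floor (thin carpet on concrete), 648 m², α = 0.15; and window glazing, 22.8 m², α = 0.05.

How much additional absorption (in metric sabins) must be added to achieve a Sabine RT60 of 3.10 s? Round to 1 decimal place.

97.4 sabins

A₁ = Σ Sᵢαᵢ = 793.2·0.06 + 648·0.04 + 648·0.15 + 22.8·0.05 = 171.852 sabins.
V = 5184 m³. Required absorption A₂ = 0.161 × 5184 / 3.10 = 269.234 sabins.
Shortfall: 269.234 − 171.852 = 97.4 sabins.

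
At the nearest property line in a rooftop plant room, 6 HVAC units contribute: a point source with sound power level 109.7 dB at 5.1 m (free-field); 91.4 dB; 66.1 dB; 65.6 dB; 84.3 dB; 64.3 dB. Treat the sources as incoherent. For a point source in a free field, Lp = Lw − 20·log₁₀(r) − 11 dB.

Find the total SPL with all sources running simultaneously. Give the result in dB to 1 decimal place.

92.9 dB

Source at 5.1 m: Lp = 109.7 − 20·log₁₀(5.1) − 11 = 84.5 dB.
Sum in the linear (power) domain: Σ 10^(Lᵢ/10) = 10^(84.5/10) + 10^(91.4/10) + 10^(66.1/10) + 10^(65.6/10) + 10^(84.3/10) + 10^(64.3/10) = 1.942e+09.
L_total = 10·log₁₀(1.942e+09) = 92.9 dB.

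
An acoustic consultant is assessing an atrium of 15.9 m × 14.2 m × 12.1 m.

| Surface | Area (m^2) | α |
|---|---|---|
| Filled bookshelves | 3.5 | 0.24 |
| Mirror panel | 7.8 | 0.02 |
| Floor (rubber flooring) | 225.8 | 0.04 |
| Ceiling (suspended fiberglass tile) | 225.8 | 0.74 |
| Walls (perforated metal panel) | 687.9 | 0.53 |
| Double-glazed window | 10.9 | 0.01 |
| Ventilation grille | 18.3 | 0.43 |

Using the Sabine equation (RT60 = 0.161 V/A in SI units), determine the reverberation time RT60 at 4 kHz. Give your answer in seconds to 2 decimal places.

Equivalent absorption area: A = 3.5·0.24 + 7.8·0.02 + 225.8·0.04 + 225.8·0.74 + 687.9·0.53 + 10.9·0.01 + 18.3·0.43 = 549.685 m^2.
Room volume: 2731.938 m³.
T = 0.161 V/A = 0.161·2731.938/549.685 = 0.80 s.

0.80 s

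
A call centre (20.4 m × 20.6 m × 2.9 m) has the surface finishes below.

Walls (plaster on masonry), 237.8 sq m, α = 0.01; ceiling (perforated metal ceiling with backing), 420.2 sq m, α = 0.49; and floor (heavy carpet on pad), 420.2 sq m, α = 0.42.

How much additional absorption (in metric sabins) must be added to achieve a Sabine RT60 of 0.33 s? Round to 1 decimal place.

209.8 sabins

Equivalent absorption area: A₁ = 237.8×0.01 + 420.2×0.49 + 420.2×0.42 = 384.760 sq m.
Target A₂ = 0.161·1218.696/0.33 = 594.576 sabins (V = 1218.696 m³).
ΔA = A₂ − A₁ = 594.576 − 384.760 = 209.8 sabins.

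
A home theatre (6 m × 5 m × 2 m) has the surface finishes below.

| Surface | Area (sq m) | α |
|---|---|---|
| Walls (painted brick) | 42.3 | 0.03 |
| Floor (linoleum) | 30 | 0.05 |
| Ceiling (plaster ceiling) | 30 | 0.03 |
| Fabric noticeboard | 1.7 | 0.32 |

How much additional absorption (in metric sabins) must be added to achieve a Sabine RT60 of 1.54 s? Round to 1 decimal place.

2.1 sabins

Equivalent absorption area: A₁ = 42.3×0.03 + 30×0.05 + 30×0.03 + 1.7×0.32 = 4.213 sq m.
V = 60 m³. Required absorption A₂ = 0.161 × 60 / 1.54 = 6.273 sabins.
Shortfall: 6.273 − 4.213 = 2.1 sabins.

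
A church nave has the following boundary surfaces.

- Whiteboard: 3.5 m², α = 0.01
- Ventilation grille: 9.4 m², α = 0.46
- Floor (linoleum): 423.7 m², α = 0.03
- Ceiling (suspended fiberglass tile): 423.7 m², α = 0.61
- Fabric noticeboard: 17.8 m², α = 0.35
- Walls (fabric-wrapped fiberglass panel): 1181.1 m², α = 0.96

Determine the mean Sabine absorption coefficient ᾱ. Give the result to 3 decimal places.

Total surface area S = 2059.2 m².
Σ(Sᵢαᵢ) = 3.5·0.01 + 9.4·0.46 + 423.7·0.03 + 423.7·0.61 + 17.8·0.35 + 1181.1·0.96 = 1415.613.
ᾱ = A/S = 0.687.

0.687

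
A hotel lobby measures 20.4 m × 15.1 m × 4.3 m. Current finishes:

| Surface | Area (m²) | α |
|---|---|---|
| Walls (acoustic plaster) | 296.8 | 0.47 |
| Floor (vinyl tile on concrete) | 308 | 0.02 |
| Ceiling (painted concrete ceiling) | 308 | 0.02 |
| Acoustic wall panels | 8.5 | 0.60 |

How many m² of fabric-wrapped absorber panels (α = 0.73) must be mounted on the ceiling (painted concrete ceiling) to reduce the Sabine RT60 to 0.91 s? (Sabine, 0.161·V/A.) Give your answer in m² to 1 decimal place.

Equivalent absorption area: A₁ = 296.8·0.47 + 308·0.02 + 308·0.02 + 8.5·0.60 = 156.916 m².
V = 1324.572 m³. Target absorption A₂ = 0.161 × 1324.572 / 0.91 = 234.347 sabins.
Absorption to add: 234.347 − 156.916 = 77.431 sabins.
Each m² of panel replacing the ceiling (painted concrete ceiling) adds (0.73 − 0.02) = 0.71 sabins.
Panel area = 77.431 / 0.71 = 109.1 m².

109.1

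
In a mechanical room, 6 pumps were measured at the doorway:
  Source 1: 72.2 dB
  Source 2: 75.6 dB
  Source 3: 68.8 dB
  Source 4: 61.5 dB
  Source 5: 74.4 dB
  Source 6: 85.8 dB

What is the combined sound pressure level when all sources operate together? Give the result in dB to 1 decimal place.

86.7 dB

Converting to relative power and adding: 10^(72.2/10) + 10^(75.6/10) + 10^(68.8/10) + 10^(61.5/10) + 10^(74.4/10) + 10^(85.8/10) = 4.696e+08.
Combined level = 10 log₁₀(4.696e+08) = 86.7 dB.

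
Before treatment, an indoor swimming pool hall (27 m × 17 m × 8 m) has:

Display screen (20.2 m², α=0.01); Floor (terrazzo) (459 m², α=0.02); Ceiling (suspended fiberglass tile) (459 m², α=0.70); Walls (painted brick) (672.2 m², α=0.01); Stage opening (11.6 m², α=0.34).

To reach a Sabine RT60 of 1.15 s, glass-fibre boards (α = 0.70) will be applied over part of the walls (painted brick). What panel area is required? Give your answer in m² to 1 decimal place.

Equivalent absorption area: A₁ = 20.2·0.01 + 459·0.02 + 459·0.70 + 672.2·0.01 + 11.6·0.34 = 341.348 m².
V = 3672 m³. Target absorption A₂ = 0.161 × 3672 / 1.15 = 514.080 sabins.
Absorption to add: 514.080 − 341.348 = 172.732 sabins.
Net gain per m²: Δα = 0.70 − 0.01 = 0.69.
Panel area = 172.732 / 0.69 = 250.3 m².

250.3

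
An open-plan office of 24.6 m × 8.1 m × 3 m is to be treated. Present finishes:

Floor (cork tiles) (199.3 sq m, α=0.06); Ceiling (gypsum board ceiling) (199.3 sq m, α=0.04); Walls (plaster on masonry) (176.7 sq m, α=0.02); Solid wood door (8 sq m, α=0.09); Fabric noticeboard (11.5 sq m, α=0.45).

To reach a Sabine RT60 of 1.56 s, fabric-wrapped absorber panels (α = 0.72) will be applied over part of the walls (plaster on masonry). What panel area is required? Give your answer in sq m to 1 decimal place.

46.2

A₁ = Σ Sᵢαᵢ = 199.3·0.06 + 199.3·0.04 + 176.7·0.02 + 8·0.09 + 11.5·0.45 = 29.359 sabins.
Required A₂ = 0.161·597.78/1.56 = 61.694 sabins.
ΔA needed = 61.694 − 29.359 = 32.335 sabins.
Net gain per sq m: Δα = 0.72 − 0.02 = 0.70.
Panel area = 32.335 / 0.70 = 46.2 sq m.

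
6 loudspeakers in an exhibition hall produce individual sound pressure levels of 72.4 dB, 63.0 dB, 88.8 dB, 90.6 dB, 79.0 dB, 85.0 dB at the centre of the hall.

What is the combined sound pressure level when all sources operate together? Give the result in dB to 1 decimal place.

93.7 dB

Converting to relative power and adding: 10^(72.4/10) + 10^(63.0/10) + 10^(88.8/10) + 10^(90.6/10) + 10^(79.0/10) + 10^(85.0/10) = 2.322e+09.
Back to dB: 10·log₁₀ Σ = 93.7 dB.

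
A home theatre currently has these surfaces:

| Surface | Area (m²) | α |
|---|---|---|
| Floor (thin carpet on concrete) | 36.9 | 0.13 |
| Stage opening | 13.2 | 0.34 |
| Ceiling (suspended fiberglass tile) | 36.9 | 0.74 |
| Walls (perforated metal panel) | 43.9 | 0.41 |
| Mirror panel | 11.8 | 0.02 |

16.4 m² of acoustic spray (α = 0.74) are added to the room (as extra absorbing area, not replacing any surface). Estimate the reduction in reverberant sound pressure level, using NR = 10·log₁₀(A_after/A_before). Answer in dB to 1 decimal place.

0.9 dB

Summing Sᵢαᵢ: 4.797 + 4.488 + 27.306 + 17.999 + 0.236 → A_before = 54.826 sabins.
Added absorption = 16.4 × 0.74 = 12.136 sabins.
New total A_after = 66.962 sabins.
NR = 10·log₁₀(66.962/54.826) = 0.9 dB.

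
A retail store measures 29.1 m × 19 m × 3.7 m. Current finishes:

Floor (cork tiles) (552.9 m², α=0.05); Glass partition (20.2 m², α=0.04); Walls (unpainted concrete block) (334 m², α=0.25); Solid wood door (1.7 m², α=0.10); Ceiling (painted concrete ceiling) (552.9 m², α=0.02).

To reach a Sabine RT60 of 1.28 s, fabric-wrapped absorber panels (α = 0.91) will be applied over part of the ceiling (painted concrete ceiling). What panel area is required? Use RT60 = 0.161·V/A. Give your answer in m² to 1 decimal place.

150.7

Summing Sᵢαᵢ: 27.645 + 0.808 + 83.500 + 0.170 + 11.058 → A₁ = 123.181 sabins.
V = 2045.73 m³. Target absorption A₂ = 0.161 × 2045.73 / 1.28 = 257.314 sabins.
Absorption to add: 257.314 − 123.181 = 134.133 sabins.
Each m² of panel replacing the ceiling (painted concrete ceiling) adds (0.91 − 0.02) = 0.89 sabins.
Area = ΔA/Δα = 134.133/0.89 = 150.7 m².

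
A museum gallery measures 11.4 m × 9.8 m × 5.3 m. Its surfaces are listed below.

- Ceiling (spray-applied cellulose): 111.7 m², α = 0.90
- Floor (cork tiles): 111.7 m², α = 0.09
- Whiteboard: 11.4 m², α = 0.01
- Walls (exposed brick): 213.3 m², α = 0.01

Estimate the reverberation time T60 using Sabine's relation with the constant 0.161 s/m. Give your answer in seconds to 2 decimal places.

Summing Sᵢαᵢ: 100.530 + 10.053 + 0.114 + 2.133 → A = 112.830 sabins.
Room volume: 592.116 m³.
RT60 = 0.161 · V / A = 0.161 × 592.116 / 112.830 = 0.84 s.

0.84 sec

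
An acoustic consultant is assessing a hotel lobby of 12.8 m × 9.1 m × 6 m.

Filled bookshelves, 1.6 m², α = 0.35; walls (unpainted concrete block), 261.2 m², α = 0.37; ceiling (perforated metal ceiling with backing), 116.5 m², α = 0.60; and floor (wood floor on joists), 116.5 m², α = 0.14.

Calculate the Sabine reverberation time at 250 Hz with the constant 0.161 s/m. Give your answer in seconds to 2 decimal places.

0.61 s

Equivalent absorption area: A = 1.6×0.35 + 261.2×0.37 + 116.5×0.60 + 116.5×0.14 = 183.414 m².
V = 12.8·9.1·6 = 698.88 m³.
T = 0.161 V/A = 0.161·698.88/183.414 = 0.61 s.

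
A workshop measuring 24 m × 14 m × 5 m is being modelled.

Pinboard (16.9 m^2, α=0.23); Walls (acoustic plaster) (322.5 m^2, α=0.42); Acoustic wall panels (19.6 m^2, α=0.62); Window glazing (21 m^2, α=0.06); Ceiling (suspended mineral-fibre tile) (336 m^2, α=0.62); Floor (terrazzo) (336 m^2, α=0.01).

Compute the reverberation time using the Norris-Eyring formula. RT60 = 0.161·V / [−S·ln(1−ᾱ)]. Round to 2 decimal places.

0.60 s

S = Σ Sᵢ = 1052.0 m^2.
Σ(Sᵢαᵢ) = 16.9·0.23 + 322.5·0.42 + 19.6·0.62 + 21·0.06 + 336·0.62 + 336·0.01 = 364.429.
Mean coefficient ᾱ = A/S = 0.3464.
Eyring denominator: −S ln(1−ᾱ) = 447.373.
V = 24 × 14 × 5 = 1680 m³.
RT60 = 0.161 × 1680 / 447.373 = 0.60 s.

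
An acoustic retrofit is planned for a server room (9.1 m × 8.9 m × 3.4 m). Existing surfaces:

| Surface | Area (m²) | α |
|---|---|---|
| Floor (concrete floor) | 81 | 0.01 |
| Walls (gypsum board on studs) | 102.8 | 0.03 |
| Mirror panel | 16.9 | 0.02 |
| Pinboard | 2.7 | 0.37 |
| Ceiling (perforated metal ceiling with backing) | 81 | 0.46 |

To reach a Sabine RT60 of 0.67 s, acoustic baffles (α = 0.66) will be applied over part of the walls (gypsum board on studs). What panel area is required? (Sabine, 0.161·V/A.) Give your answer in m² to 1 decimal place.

37.6

Total absorption A₁ = 81*0.01 + 102.8*0.03 + 16.9*0.02 + 2.7*0.37 + 81*0.46
  = 0.810 + 3.084 + 0.338 + 0.999 + 37.260 = 42.491 m² sabins.
Required A₂ = 0.161·275.366/0.67 = 66.170 sabins.
ΔA needed = 66.170 − 42.491 = 23.679 sabins.
Net gain per m²: Δα = 0.66 − 0.03 = 0.63.
Area = ΔA/Δα = 23.679/0.63 = 37.6 m².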